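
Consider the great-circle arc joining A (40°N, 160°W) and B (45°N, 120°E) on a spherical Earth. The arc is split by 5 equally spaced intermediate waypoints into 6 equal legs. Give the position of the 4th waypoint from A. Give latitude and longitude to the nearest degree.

The haversine formula gives a central angle δ ≈ 0.990 rad (56.7°) between the endpoints.
Interpolate at f = 4/6 with slerp weights a = sin((1−f)δ)/sin δ ≈ 0.388, b = sin(fδ)/sin δ ≈ 0.733.
p = a·p₁ + b·p₂ ≈ (-0.538, 0.348, 0.768); φ = arcsin(p_z) ≈ 50.15°, λ = atan2(p_y, p_x) ≈ 147.15°.

≈ (50°N, 147°E)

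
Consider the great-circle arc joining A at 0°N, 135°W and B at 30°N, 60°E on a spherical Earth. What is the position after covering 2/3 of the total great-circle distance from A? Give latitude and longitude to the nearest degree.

Convert each endpoint to a unit vector on the sphere (x = cos φ cos λ, y = cos φ sin λ, z = sin φ).
The central angle between the endpoints is δ = arccos(p₁·p₂) ≈ 2.562 rad (146.8°).
Interpolate at f = 2/3 with slerp weights a = sin((1−f)δ)/sin δ ≈ 1.376, b = sin(fδ)/sin δ ≈ 1.808.
p = a·p₁ + b·p₂ ≈ (-0.190, 0.383, 0.904); φ = arcsin(p_z) ≈ 64.68°, λ = atan2(p_y, p_x) ≈ 116.38°.

≈ 65°N, 116°E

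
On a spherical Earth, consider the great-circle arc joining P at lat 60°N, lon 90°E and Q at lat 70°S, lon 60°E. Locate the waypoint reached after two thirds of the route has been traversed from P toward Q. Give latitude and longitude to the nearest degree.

≈ lat 27°S, lon 75°E

Convert each endpoint to a unit vector on the sphere (x = cos φ cos λ, y = cos φ sin λ, z = sin φ).
The central angle between the endpoints is δ = arccos(p₁·p₂) ≈ 2.299 rad (131.7°).
Interpolate at f = 2/3 with slerp weights a = sin((1−f)δ)/sin δ ≈ 0.929, b = sin(fδ)/sin δ ≈ 1.339.
p = a·p₁ + b·p₂ ≈ (0.229, 0.861, -0.453); φ = arcsin(p_z) ≈ -26.97°, λ = atan2(p_y, p_x) ≈ 75.11°.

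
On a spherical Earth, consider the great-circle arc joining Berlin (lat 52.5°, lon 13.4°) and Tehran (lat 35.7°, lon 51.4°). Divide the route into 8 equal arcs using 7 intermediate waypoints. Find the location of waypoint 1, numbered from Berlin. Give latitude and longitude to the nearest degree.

≈ lat 51°, lon 19°

The haversine formula gives a central angle δ ≈ 0.550 rad (31.5°) between the endpoints.
Interpolate at f = 1/8 with slerp weights a = sin((1−f)δ)/sin δ ≈ 0.886, b = sin(fδ)/sin δ ≈ 0.131.
p = a·p₁ + b·p₂ ≈ (0.591, 0.208, 0.779); φ = arcsin(p_z) ≈ 51.19°, λ = atan2(p_y, p_x) ≈ 19.42°.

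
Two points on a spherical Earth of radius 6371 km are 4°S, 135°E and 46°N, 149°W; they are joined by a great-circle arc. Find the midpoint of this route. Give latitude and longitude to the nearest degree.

The haversine formula gives a central angle δ ≈ 1.453 rad (83.3°) between the endpoints.
Interpolate at f = 1/2 with slerp weights a = sin((1−f)δ)/sin δ ≈ 0.669, b = sin(fδ)/sin δ ≈ 0.669.
p = a·p₁ + b·p₂ ≈ (-0.870, 0.233, 0.435); φ = arcsin(p_z) ≈ 25.75°, λ = atan2(p_y, p_x) ≈ 165.04°.

≈ 26°N, 165°E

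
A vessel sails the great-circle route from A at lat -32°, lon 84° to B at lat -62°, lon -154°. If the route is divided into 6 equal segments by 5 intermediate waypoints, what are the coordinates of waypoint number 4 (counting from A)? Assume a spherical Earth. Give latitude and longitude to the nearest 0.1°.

The haversine formula gives a central angle δ ≈ 1.311 rad (75.1°) between the endpoints.
Interpolate at f = 4/6 with slerp weights a = sin((1−f)δ)/sin δ ≈ 0.438, b = sin(fδ)/sin δ ≈ 0.794.
p = a·p₁ + b·p₂ ≈ (-0.296, 0.206, -0.933); φ = arcsin(p_z) ≈ -68.86°, λ = atan2(p_y, p_x) ≈ 145.16°.

≈ lat -68.9°, lon 145.2°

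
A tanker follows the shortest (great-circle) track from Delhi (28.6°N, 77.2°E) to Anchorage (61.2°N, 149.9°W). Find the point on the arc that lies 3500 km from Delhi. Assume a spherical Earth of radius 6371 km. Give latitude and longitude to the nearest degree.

≈ 57°N, 97°E

From cos δ = sin φ₁ sin φ₂ + cos φ₁ cos φ₂ cos Δλ, the central angle is δ ≈ 1.439 rad (82.4°). The total great-circle distance is δ·R ≈ 1.439 × 6371 ≈ 9167 km, so the target fraction is f = 3500/9167 ≈ 0.382.
Interpolate at f ≈ 0.382 with slerp weights a = sin((1−f)δ)/sin δ ≈ 0.784, b = sin(fδ)/sin δ ≈ 0.527.
p = a·p₁ + b·p₂ ≈ (-0.067, 0.544, 0.837); φ = arcsin(p_z) ≈ 56.79°, λ = atan2(p_y, p_x) ≈ 97.04°.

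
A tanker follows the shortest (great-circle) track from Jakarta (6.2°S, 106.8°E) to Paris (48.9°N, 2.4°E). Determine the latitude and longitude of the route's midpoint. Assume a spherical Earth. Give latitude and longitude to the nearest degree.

≈ (32°N, 69°E)

The haversine formula gives a central angle δ ≈ 1.817 rad (104.1°) between the endpoints.
Interpolate at f = 1/2 with slerp weights a = sin((1−f)δ)/sin δ ≈ 0.813, b = sin(fδ)/sin δ ≈ 0.813.
p = a·p₁ + b·p₂ ≈ (0.300, 0.796, 0.525); φ = arcsin(p_z) ≈ 31.67°, λ = atan2(p_y, p_x) ≈ 69.33°.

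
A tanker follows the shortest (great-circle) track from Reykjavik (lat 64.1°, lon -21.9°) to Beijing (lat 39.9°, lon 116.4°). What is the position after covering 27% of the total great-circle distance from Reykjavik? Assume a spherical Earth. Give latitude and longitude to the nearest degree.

≈ lat 76°, lon 25°

From cos δ = sin φ₁ sin φ₂ + cos φ₁ cos φ₂ cos Δλ, the central angle is δ ≈ 1.238 rad (70.9°).
Interpolate at f = 0.27 with slerp weights a = sin((1−f)δ)/sin δ ≈ 0.831, b = sin(fδ)/sin δ ≈ 0.347.
p = a·p₁ + b·p₂ ≈ (0.218, 0.103, 0.970); φ = arcsin(p_z) ≈ 76.02°, λ = atan2(p_y, p_x) ≈ 25.26°.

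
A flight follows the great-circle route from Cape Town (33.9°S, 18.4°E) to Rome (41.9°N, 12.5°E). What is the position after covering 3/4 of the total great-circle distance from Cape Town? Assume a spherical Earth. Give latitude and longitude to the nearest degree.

Convert each endpoint to a unit vector on the sphere (x = cos φ cos λ, y = cos φ sin λ, z = sin φ).
The central angle between the endpoints is δ = arccos(p₁·p₂) ≈ 1.326 rad (76.0°).
Interpolate at f = 3/4 with slerp weights a = sin((1−f)δ)/sin δ ≈ 0.336, b = sin(fδ)/sin δ ≈ 0.864.
p = a·p₁ + b·p₂ ≈ (0.892, 0.227, 0.390); φ = arcsin(p_z) ≈ 22.96°, λ = atan2(p_y, p_x) ≈ 14.28°.

≈ 23°N, 14°E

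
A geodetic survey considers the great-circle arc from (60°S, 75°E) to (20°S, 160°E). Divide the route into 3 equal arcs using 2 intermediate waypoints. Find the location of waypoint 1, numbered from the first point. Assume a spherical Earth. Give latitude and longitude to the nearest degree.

The haversine formula gives a central angle δ ≈ 1.227 rad (70.3°) between the endpoints.
Interpolate at f = 1/3 with slerp weights a = sin((1−f)δ)/sin δ ≈ 0.775, b = sin(fδ)/sin δ ≈ 0.422.
p = a·p₁ + b·p₂ ≈ (-0.273, 0.510, -0.816); φ = arcsin(p_z) ≈ -54.66°, λ = atan2(p_y, p_x) ≈ 118.13°.

≈ (55°S, 118°E)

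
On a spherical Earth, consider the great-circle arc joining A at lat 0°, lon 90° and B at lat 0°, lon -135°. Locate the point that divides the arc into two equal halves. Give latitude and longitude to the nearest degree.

≈ lat 0°, lon 158°

The haversine formula gives a central angle δ ≈ 2.356 rad (135.0°) between the endpoints.
Interpolate at f = 1/2 with slerp weights a = sin((1−f)δ)/sin δ ≈ 1.307, b = sin(fδ)/sin δ ≈ 1.307.
p = a·p₁ + b·p₂ ≈ (-0.924, 0.383, 0.000); φ = arcsin(p_z) ≈ 0.00°, λ = atan2(p_y, p_x) ≈ 157.50°.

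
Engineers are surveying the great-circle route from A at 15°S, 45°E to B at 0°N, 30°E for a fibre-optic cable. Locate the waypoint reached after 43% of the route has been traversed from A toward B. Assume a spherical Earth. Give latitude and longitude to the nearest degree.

≈ 9°S, 38°E

Convert each endpoint to a unit vector on the sphere (x = cos φ cos λ, y = cos φ sin λ, z = sin φ).
The central angle between the endpoints is δ = arccos(p₁·p₂) ≈ 0.368 rad (21.1°).
Interpolate at f = 0.43 with slerp weights a = sin((1−f)δ)/sin δ ≈ 0.579, b = sin(fδ)/sin δ ≈ 0.438.
p = a·p₁ + b·p₂ ≈ (0.775, 0.614, -0.150); φ = arcsin(p_z) ≈ -8.62°, λ = atan2(p_y, p_x) ≈ 38.42°.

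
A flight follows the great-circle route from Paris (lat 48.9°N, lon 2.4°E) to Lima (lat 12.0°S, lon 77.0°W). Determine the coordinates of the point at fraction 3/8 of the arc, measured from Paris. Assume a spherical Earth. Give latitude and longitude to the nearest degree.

≈ lat 31°N, lon 37°W

From cos δ = sin φ₁ sin φ₂ + cos φ₁ cos φ₂ cos Δλ, the central angle is δ ≈ 1.609 rad (92.2°).
Interpolate at f = 3/8 with slerp weights a = sin((1−f)δ)/sin δ ≈ 0.845, b = sin(fδ)/sin δ ≈ 0.568.
p = a·p₁ + b·p₂ ≈ (0.680, -0.518, 0.519); φ = arcsin(p_z) ≈ 31.25°, λ = atan2(p_y, p_x) ≈ -37.30°.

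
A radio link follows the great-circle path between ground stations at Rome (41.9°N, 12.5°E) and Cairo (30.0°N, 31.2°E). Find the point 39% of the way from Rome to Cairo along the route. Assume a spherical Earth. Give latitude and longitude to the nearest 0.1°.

The haversine formula gives a central angle δ ≈ 0.335 rad (19.2°) between the endpoints.
Interpolate at f = 0.39 with slerp weights a = sin((1−f)δ)/sin δ ≈ 0.617, b = sin(fδ)/sin δ ≈ 0.396.
p = a·p₁ + b·p₂ ≈ (0.742, 0.277, 0.610); φ = arcsin(p_z) ≈ 37.61°, λ = atan2(p_y, p_x) ≈ 20.48°.

≈ 37.6°N, 20.5°E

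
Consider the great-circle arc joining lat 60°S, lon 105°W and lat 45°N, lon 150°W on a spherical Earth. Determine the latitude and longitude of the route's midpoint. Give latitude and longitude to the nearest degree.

≈ lat 8°S, lon 132°W

Convert each endpoint to a unit vector on the sphere (x = cos φ cos λ, y = cos φ sin λ, z = sin φ).
The central angle between the endpoints is δ = arccos(p₁·p₂) ≈ 1.942 rad (111.2°).
Interpolate at f = 1/2 with slerp weights a = sin((1−f)δ)/sin δ ≈ 0.886, b = sin(fδ)/sin δ ≈ 0.886.
p = a·p₁ + b·p₂ ≈ (-0.657, -0.741, -0.141); φ = arcsin(p_z) ≈ -8.09°, λ = atan2(p_y, p_x) ≈ -131.57°.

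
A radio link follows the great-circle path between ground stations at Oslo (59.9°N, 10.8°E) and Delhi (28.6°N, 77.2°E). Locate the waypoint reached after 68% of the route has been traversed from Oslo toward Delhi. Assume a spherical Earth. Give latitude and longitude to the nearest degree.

The haversine formula gives a central angle δ ≈ 0.939 rad (53.8°) between the endpoints.
Interpolate at f = 0.68 with slerp weights a = sin((1−f)δ)/sin δ ≈ 0.367, b = sin(fδ)/sin δ ≈ 0.739.
p = a·p₁ + b·p₂ ≈ (0.324, 0.667, 0.671); φ = arcsin(p_z) ≈ 42.14°, λ = atan2(p_y, p_x) ≈ 64.06°.

≈ 42°N, 64°E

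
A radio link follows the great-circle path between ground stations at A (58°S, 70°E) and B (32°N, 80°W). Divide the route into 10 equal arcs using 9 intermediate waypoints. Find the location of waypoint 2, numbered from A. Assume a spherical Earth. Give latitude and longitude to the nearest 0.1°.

≈ (64.4°S, 7.7°E)

Convert each endpoint to a unit vector on the sphere (x = cos φ cos λ, y = cos φ sin λ, z = sin φ).
The central angle between the endpoints is δ = arccos(p₁·p₂) ≈ 2.565 rad (147.0°).
Interpolate at f = 2/10 with slerp weights a = sin((1−f)δ)/sin δ ≈ 1.627, b = sin(fδ)/sin δ ≈ 0.901.
p = a·p₁ + b·p₂ ≈ (0.428, 0.058, -0.902); φ = arcsin(p_z) ≈ -64.44°, λ = atan2(p_y, p_x) ≈ 7.67°.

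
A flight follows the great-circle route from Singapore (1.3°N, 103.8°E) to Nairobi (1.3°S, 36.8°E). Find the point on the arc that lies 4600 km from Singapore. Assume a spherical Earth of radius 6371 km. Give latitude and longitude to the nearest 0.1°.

Convert each endpoint to a unit vector on the sphere (x = cos φ cos λ, y = cos φ sin λ, z = sin φ).
The central angle between the endpoints is δ = arccos(p₁·p₂) ≈ 1.170 rad (67.0°). The total great-circle distance is δ·R ≈ 1.170 × 6371 ≈ 7455 km, so the target fraction is f = 4600/7455 ≈ 0.617.
Interpolate at f ≈ 0.617 with slerp weights a = sin((1−f)δ)/sin δ ≈ 0.471, b = sin(fδ)/sin δ ≈ 0.718.
p = a·p₁ + b·p₂ ≈ (0.462, 0.887, -0.006); φ = arcsin(p_z) ≈ -0.32°, λ = atan2(p_y, p_x) ≈ 62.46°.

≈ (0.3°S, 62.5°E)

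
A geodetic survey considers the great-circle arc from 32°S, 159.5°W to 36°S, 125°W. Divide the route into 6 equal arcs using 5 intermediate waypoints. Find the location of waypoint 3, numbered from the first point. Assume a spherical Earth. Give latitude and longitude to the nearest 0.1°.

Write both endpoints as unit vectors p₁, p₂ with components (cos φ cos λ, cos φ sin λ, sin φ).
The central angle between the endpoints is δ = arccos(p₁·p₂) ≈ 0.501 rad (28.7°).
Interpolate at f = 3/6 with slerp weights a = sin((1−f)δ)/sin δ ≈ 0.516, b = sin(fδ)/sin δ ≈ 0.516.
p = a·p₁ + b·p₂ ≈ (-0.649, -0.495, -0.577); φ = arcsin(p_z) ≈ -35.23°, λ = atan2(p_y, p_x) ≈ -142.67°.

≈ 35.2°S, 142.7°W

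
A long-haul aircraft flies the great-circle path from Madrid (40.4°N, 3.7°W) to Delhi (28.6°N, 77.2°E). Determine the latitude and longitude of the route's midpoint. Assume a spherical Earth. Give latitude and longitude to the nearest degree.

≈ 42°N, 40°E

Convert each endpoint to a unit vector on the sphere (x = cos φ cos λ, y = cos φ sin λ, z = sin φ).
The central angle between the endpoints is δ = arccos(p₁·p₂) ≈ 1.142 rad (65.4°).
Interpolate at f = 1/2 with slerp weights a = sin((1−f)δ)/sin δ ≈ 0.594, b = sin(fδ)/sin δ ≈ 0.594.
p = a·p₁ + b·p₂ ≈ (0.567, 0.480, 0.670); φ = arcsin(p_z) ≈ 42.03°, λ = atan2(p_y, p_x) ≈ 40.22°.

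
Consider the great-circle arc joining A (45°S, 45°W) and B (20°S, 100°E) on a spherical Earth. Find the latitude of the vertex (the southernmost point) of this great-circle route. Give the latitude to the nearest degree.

The great circle lies in the plane with unit normal n̂ = (p₁ × p₂)/|p₁ × p₂|.
Here n̂_z ≈ +0.400; the vertex latitude is φ_max = arccos|n̂_z| ≈ 66.4°.

≈ 66°S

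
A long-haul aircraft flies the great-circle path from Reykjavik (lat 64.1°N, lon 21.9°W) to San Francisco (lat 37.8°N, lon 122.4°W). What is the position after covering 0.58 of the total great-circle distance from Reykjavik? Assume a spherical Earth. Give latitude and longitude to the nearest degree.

≈ lat 58°N, lon 99°W

Convert each endpoint to a unit vector on the sphere (x = cos φ cos λ, y = cos φ sin λ, z = sin φ).
The central angle between the endpoints is δ = arccos(p₁·p₂) ≈ 1.060 rad (60.8°).
Interpolate at f = 0.58 with slerp weights a = sin((1−f)δ)/sin δ ≈ 0.494, b = sin(fδ)/sin δ ≈ 0.661.
p = a·p₁ + b·p₂ ≈ (-0.080, -0.522, 0.849); φ = arcsin(p_z) ≈ 58.15°, λ = atan2(p_y, p_x) ≈ -98.71°.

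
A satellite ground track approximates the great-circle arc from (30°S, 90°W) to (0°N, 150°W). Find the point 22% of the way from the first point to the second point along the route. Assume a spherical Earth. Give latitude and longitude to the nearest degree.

≈ (25°S, 105°W)

The haversine formula gives a central angle δ ≈ 1.123 rad (64.3°) between the endpoints.
Interpolate at f = 0.22 with slerp weights a = sin((1−f)δ)/sin δ ≈ 0.852, b = sin(fδ)/sin δ ≈ 0.271.
p = a·p₁ + b·p₂ ≈ (-0.235, -0.874, -0.426); φ = arcsin(p_z) ≈ -25.22°, λ = atan2(p_y, p_x) ≈ -105.05°.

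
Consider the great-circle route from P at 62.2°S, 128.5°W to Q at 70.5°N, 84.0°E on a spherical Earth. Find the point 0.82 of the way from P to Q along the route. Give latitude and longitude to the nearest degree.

The haversine formula gives a central angle δ ≈ 2.877 rad (164.8°) between the endpoints.
Interpolate at f = 0.82 with slerp weights a = sin((1−f)δ)/sin δ ≈ 1.891, b = sin(fδ)/sin δ ≈ 2.694.
p = a·p₁ + b·p₂ ≈ (-0.455, 0.204, 0.867); φ = arcsin(p_z) ≈ 60.08°, λ = atan2(p_y, p_x) ≈ 155.84°.

≈ 60°N, 156°E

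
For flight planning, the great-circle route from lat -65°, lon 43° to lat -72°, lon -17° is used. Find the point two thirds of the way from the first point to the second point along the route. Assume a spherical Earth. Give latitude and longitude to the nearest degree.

The haversine formula gives a central angle δ ≈ 0.384 rad (22.0°) between the endpoints.
Interpolate at f = 2/3 with slerp weights a = sin((1−f)δ)/sin δ ≈ 0.341, b = sin(fδ)/sin δ ≈ 0.676.
p = a·p₁ + b·p₂ ≈ (0.305, 0.037, -0.952); φ = arcsin(p_z) ≈ -72.10°, λ = atan2(p_y, p_x) ≈ 6.94°.

≈ lat -72°, lon 7°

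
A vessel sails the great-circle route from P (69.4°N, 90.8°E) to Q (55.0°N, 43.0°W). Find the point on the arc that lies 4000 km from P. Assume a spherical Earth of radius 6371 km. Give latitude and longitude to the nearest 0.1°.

Convert each endpoint to a unit vector on the sphere (x = cos φ cos λ, y = cos φ sin λ, z = sin φ).
The central angle between the endpoints is δ = arccos(p₁·p₂) ≈ 0.893 rad (51.2°). The total great-circle distance is δ·R ≈ 0.893 × 6371 ≈ 5689 km, so the target fraction is f = 4000/5689 ≈ 0.703.
Interpolate at f ≈ 0.703 with slerp weights a = sin((1−f)δ)/sin δ ≈ 0.336, b = sin(fδ)/sin δ ≈ 0.754.
p = a·p₁ + b·p₂ ≈ (0.315, -0.177, 0.933); φ = arcsin(p_z) ≈ 68.85°, λ = atan2(p_y, p_x) ≈ -29.31°.

≈ (68.8°N, 29.3°W)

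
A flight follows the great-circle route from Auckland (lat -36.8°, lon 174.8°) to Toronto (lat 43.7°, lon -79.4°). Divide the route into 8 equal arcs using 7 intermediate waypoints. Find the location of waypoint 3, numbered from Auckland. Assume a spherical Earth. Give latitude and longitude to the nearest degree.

≈ lat -6°, lon -147°

Convert each endpoint to a unit vector on the sphere (x = cos φ cos λ, y = cos φ sin λ, z = sin φ).
The central angle between the endpoints is δ = arccos(p₁·p₂) ≈ 2.179 rad (124.9°).
Interpolate at f = 3/8 with slerp weights a = sin((1−f)δ)/sin δ ≈ 1.192, b = sin(fδ)/sin δ ≈ 0.889.
p = a·p₁ + b·p₂ ≈ (-0.832, -0.545, -0.100); φ = arcsin(p_z) ≈ -5.75°, λ = atan2(p_y, p_x) ≈ -146.79°.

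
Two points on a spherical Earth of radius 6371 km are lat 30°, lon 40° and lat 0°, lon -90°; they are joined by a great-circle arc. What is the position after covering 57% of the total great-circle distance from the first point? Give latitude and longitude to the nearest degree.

Convert each endpoint to a unit vector on the sphere (x = cos φ cos λ, y = cos φ sin λ, z = sin φ).
The central angle between the endpoints is δ = arccos(p₁·p₂) ≈ 2.161 rad (123.8°).
Interpolate at f = 0.57 with slerp weights a = sin((1−f)δ)/sin δ ≈ 0.964, b = sin(fδ)/sin δ ≈ 1.135.
p = a·p₁ + b·p₂ ≈ (0.640, -0.598, 0.482); φ = arcsin(p_z) ≈ 28.83°, λ = atan2(p_y, p_x) ≈ -43.08°.

≈ lat 29°, lon -43°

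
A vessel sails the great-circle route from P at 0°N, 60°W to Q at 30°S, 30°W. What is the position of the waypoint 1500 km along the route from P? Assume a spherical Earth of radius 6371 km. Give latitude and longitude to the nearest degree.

The haversine formula gives a central angle δ ≈ 0.723 rad (41.4°) between the endpoints. The total great-circle distance is δ·R ≈ 0.723 × 6371 ≈ 4605 km, so the target fraction is f = 1500/4605 ≈ 0.326.
Interpolate at f ≈ 0.326 with slerp weights a = sin((1−f)δ)/sin δ ≈ 0.708, b = sin(fδ)/sin δ ≈ 0.353.
p = a·p₁ + b·p₂ ≈ (0.618, -0.766, -0.176); φ = arcsin(p_z) ≈ -10.16°, λ = atan2(p_y, p_x) ≈ -51.07°.

≈ 10°S, 51°W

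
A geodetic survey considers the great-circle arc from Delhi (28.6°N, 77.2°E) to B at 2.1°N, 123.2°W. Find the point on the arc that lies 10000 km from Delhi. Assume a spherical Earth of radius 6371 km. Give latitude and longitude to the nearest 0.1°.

Convert each endpoint to a unit vector on the sphere (x = cos φ cos λ, y = cos φ sin λ, z = sin φ).
The central angle between the endpoints is δ = arccos(p₁·p₂) ≈ 2.506 rad (143.6°). The total great-circle distance is δ·R ≈ 2.506 × 6371 ≈ 15967 km, so the target fraction is f = 10000/15967 ≈ 0.626.
Interpolate at f ≈ 0.626 with slerp weights a = sin((1−f)δ)/sin δ ≈ 1.357, b = sin(fδ)/sin δ ≈ 1.685.
p = a·p₁ + b·p₂ ≈ (-0.658, -0.247, 0.711); φ = arcsin(p_z) ≈ 45.35°, λ = atan2(p_y, p_x) ≈ -159.43°.

≈ 45.4°N, 159.4°W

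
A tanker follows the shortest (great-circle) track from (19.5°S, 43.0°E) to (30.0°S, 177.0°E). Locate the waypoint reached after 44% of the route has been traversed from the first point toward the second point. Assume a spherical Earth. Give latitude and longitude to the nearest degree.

Convert each endpoint to a unit vector on the sphere (x = cos φ cos λ, y = cos φ sin λ, z = sin φ).
The central angle between the endpoints is δ = arccos(p₁·p₂) ≈ 1.983 rad (113.6°).
Interpolate at f = 0.44 with slerp weights a = sin((1−f)δ)/sin δ ≈ 0.977, b = sin(fδ)/sin δ ≈ 0.836.
p = a·p₁ + b·p₂ ≈ (-0.049, 0.666, -0.744); φ = arcsin(p_z) ≈ -48.08°, λ = atan2(p_y, p_x) ≈ 94.19°.

≈ (48°S, 94°E)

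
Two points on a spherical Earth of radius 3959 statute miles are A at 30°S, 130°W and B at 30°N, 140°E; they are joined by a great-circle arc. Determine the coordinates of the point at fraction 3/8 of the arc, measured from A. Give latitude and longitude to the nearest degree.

≈ 8°S, 165°W

Write both endpoints as unit vectors p₁, p₂ with components (cos φ cos λ, cos φ sin λ, sin φ).
The central angle between the endpoints is δ = arccos(p₁·p₂) ≈ 1.823 rad (104.5°).
Interpolate at f = 3/8 with slerp weights a = sin((1−f)δ)/sin δ ≈ 0.938, b = sin(fδ)/sin δ ≈ 0.652.
p = a·p₁ + b·p₂ ≈ (-0.955, -0.259, -0.143); φ = arcsin(p_z) ≈ -8.22°, λ = atan2(p_y, p_x) ≈ -164.81°.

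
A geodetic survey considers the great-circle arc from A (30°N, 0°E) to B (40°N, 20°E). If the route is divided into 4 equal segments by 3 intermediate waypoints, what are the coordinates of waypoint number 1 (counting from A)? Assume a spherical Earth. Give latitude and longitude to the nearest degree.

≈ (33°N, 5°E)

The haversine formula gives a central angle δ ≈ 0.334 rad (19.1°) between the endpoints.
Interpolate at f = 1/4 with slerp weights a = sin((1−f)δ)/sin δ ≈ 0.756, b = sin(fδ)/sin δ ≈ 0.254.
p = a·p₁ + b·p₂ ≈ (0.838, 0.067, 0.542); φ = arcsin(p_z) ≈ 32.79°, λ = atan2(p_y, p_x) ≈ 4.55°.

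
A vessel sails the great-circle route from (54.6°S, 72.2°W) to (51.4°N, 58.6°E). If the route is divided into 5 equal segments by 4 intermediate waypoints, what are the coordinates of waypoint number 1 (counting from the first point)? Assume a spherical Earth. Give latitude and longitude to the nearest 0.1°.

From cos δ = sin φ₁ sin φ₂ + cos φ₁ cos φ₂ cos Δλ, the central angle is δ ≈ 2.632 rad (150.8°).
Interpolate at f = 1/5 with slerp weights a = sin((1−f)δ)/sin δ ≈ 1.765, b = sin(fδ)/sin δ ≈ 1.031.
p = a·p₁ + b·p₂ ≈ (0.648, -0.424, -0.633); φ = arcsin(p_z) ≈ -39.26°, λ = atan2(p_y, p_x) ≈ -33.23°.

≈ (39.3°S, 33.2°W)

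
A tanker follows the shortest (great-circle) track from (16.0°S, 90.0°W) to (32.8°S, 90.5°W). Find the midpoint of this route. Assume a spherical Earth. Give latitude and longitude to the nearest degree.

Write both endpoints as unit vectors p₁, p₂ with components (cos φ cos λ, cos φ sin λ, sin φ).
The central angle between the endpoints is δ = arccos(p₁·p₂) ≈ 0.293 rad (16.8°).
Interpolate at f = 1/2 with slerp weights a = sin((1−f)δ)/sin δ ≈ 0.505, b = sin(fδ)/sin δ ≈ 0.505.
p = a·p₁ + b·p₂ ≈ (-0.004, -0.911, -0.413); φ = arcsin(p_z) ≈ -24.40°, λ = atan2(p_y, p_x) ≈ -90.23°.

≈ (24°S, 90°W)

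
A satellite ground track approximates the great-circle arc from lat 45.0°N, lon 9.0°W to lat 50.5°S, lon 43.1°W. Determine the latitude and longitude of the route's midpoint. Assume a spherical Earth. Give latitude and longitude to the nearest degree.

From cos δ = sin φ₁ sin φ₂ + cos φ₁ cos φ₂ cos Δλ, the central angle is δ ≈ 1.745 rad (100.0°).
Interpolate at f = 1/2 with slerp weights a = sin((1−f)δ)/sin δ ≈ 0.778, b = sin(fδ)/sin δ ≈ 0.778.
p = a·p₁ + b·p₂ ≈ (0.904, -0.424, -0.050); φ = arcsin(p_z) ≈ -2.88°, λ = atan2(p_y, p_x) ≈ -25.12°.

≈ lat 3°S, lon 25°W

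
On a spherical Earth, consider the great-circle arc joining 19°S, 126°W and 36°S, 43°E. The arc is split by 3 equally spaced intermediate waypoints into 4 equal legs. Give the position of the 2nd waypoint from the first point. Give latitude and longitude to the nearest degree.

≈ 77°S, 80°W

The haversine formula gives a central angle δ ≈ 2.165 rad (124.0°) between the endpoints.
Interpolate at f = 2/4 with slerp weights a = sin((1−f)δ)/sin δ ≈ 1.065, b = sin(fδ)/sin δ ≈ 1.065.
p = a·p₁ + b·p₂ ≈ (0.038, -0.227, -0.973); φ = arcsin(p_z) ≈ -76.68°, λ = atan2(p_y, p_x) ≈ -80.44°.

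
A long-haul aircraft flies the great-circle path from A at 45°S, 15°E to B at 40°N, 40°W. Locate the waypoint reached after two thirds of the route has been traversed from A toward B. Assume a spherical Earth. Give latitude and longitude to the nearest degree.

The haversine formula gives a central angle δ ≈ 1.715 rad (98.3°) between the endpoints.
Interpolate at f = 2/3 with slerp weights a = sin((1−f)δ)/sin δ ≈ 0.547, b = sin(fδ)/sin δ ≈ 0.920.
p = a·p₁ + b·p₂ ≈ (0.913, -0.353, 0.205); φ = arcsin(p_z) ≈ 11.80°, λ = atan2(p_y, p_x) ≈ -21.12°.

≈ 12°N, 21°W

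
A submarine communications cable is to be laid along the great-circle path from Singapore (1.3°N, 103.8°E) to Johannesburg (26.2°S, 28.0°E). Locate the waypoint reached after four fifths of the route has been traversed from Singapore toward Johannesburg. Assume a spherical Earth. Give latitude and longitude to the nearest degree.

From cos δ = sin φ₁ sin φ₂ + cos φ₁ cos φ₂ cos Δλ, the central angle is δ ≈ 1.359 rad (77.9°).
Interpolate at f = 4/5 with slerp weights a = sin((1−f)δ)/sin δ ≈ 0.275, b = sin(fδ)/sin δ ≈ 0.906.
p = a·p₁ + b·p₂ ≈ (0.652, 0.648, -0.394); φ = arcsin(p_z) ≈ -23.18°, λ = atan2(p_y, p_x) ≈ 44.83°.

≈ 23°S, 45°E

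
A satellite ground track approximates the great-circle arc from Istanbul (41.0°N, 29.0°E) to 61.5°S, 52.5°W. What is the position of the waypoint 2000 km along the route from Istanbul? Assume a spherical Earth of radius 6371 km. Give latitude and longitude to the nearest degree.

Convert each endpoint to a unit vector on the sphere (x = cos φ cos λ, y = cos φ sin λ, z = sin φ).
The central angle between the endpoints is δ = arccos(p₁·p₂) ≈ 2.122 rad (121.6°). The total great-circle distance is δ·R ≈ 2.122 × 6371 ≈ 13516 km, so the target fraction is f = 2000/13516 ≈ 0.148.
Interpolate at f ≈ 0.148 with slerp weights a = sin((1−f)δ)/sin δ ≈ 1.141, b = sin(fδ)/sin δ ≈ 0.362.
p = a·p₁ + b·p₂ ≈ (0.858, 0.280, 0.430); φ = arcsin(p_z) ≈ 25.46°, λ = atan2(p_y, p_x) ≈ 18.08°.

≈ 25°N, 18°E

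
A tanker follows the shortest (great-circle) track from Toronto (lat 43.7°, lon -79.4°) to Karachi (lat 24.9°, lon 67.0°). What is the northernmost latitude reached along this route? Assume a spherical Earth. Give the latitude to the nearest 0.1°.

≈ 68.0°

The great circle lies in the plane with unit normal n̂ = (p₁ × p₂)/|p₁ × p₂|.
Here n̂_z ≈ +0.375; the vertex latitude is φ_max = arccos|n̂_z| ≈ 68.0°.
Check via Clairaut: cos φ_max = |cos φ₁| · sin C = cos(43.7°)·sin(31.3°) ≈ 0.375, again giving ≈ 68.0°.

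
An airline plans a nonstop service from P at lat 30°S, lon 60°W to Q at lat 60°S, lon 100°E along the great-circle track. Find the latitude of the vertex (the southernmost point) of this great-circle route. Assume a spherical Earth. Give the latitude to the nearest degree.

The great circle lies in the plane with unit normal n̂ = (p₁ × p₂)/|p₁ × p₂|.
Here n̂_z ≈ +0.148; the vertex latitude is φ_max = arccos|n̂_z| ≈ 81.5°.
Check via Clairaut: cos φ_max = |cos φ₁| · sin C = cos(30.0°)·sin(170.2°) ≈ 0.148, again giving ≈ 81.5°.

≈ 81°S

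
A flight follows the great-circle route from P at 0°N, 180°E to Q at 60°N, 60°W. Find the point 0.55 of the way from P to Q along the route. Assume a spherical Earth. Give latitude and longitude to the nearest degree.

≈ 49°N, 145°W

The haversine formula gives a central angle δ ≈ 1.823 rad (104.5°) between the endpoints.
Interpolate at f = 0.55 with slerp weights a = sin((1−f)δ)/sin δ ≈ 0.756, b = sin(fδ)/sin δ ≈ 0.871.
p = a·p₁ + b·p₂ ≈ (-0.538, -0.377, 0.754); φ = arcsin(p_z) ≈ 48.94°, λ = atan2(p_y, p_x) ≈ -144.97°.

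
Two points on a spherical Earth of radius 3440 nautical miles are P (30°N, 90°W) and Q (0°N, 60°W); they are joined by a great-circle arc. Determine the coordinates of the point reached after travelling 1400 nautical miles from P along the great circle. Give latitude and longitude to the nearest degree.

≈ (14°N, 72°W)

Convert each endpoint to a unit vector on the sphere (x = cos φ cos λ, y = cos φ sin λ, z = sin φ).
The central angle between the endpoints is δ = arccos(p₁·p₂) ≈ 0.723 rad (41.4°). The total great-circle distance is δ·R ≈ 0.723 × 3440 ≈ 2486 nmi, so the target fraction is f = 1400/2486 ≈ 0.563.
Interpolate at f ≈ 0.563 with slerp weights a = sin((1−f)δ)/sin δ ≈ 0.469, b = sin(fδ)/sin δ ≈ 0.598.
p = a·p₁ + b·p₂ ≈ (0.299, -0.925, 0.235); φ = arcsin(p_z) ≈ 13.58°, λ = atan2(p_y, p_x) ≈ -72.07°.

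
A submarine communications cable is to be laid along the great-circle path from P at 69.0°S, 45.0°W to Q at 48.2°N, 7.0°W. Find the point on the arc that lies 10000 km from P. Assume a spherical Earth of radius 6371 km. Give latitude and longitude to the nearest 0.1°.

≈ 18.3°N, 14.9°W

From cos δ = sin φ₁ sin φ₂ + cos φ₁ cos φ₂ cos Δλ, the central angle is δ ≈ 2.103 rad (120.5°). The total great-circle distance is δ·R ≈ 2.103 × 6371 ≈ 13400 km, so the target fraction is f = 10000/13400 ≈ 0.746.
Interpolate at f ≈ 0.746 with slerp weights a = sin((1−f)δ)/sin δ ≈ 0.591, b = sin(fδ)/sin δ ≈ 1.161.
p = a·p₁ + b·p₂ ≈ (0.918, -0.244, 0.314); φ = arcsin(p_z) ≈ 18.30°, λ = atan2(p_y, p_x) ≈ -14.89°.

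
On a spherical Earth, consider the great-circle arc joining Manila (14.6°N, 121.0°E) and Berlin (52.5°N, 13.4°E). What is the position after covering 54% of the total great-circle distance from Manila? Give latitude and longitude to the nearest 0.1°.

Convert each endpoint to a unit vector on the sphere (x = cos φ cos λ, y = cos φ sin λ, z = sin φ).
The central angle between the endpoints is δ = arccos(p₁·p₂) ≈ 1.549 rad (88.7°).
Interpolate at f = 0.54 with slerp weights a = sin((1−f)δ)/sin δ ≈ 0.654, b = sin(fδ)/sin δ ≈ 0.742.
p = a·p₁ + b·p₂ ≈ (0.114, 0.647, 0.754); φ = arcsin(p_z) ≈ 48.92°, λ = atan2(p_y, p_x) ≈ 80.03°.

≈ 48.9°N, 80.0°E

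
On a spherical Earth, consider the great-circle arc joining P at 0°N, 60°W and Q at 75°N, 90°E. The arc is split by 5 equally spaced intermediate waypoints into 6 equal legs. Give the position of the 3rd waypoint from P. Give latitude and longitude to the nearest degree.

Convert each endpoint to a unit vector on the sphere (x = cos φ cos λ, y = cos φ sin λ, z = sin φ).
The central angle between the endpoints is δ = arccos(p₁·p₂) ≈ 1.797 rad (103.0°).
Interpolate at f = 3/6 with slerp weights a = sin((1−f)δ)/sin δ ≈ 0.803, b = sin(fδ)/sin δ ≈ 0.803.
p = a·p₁ + b·p₂ ≈ (0.401, -0.487, 0.775); φ = arcsin(p_z) ≈ 50.84°, λ = atan2(p_y, p_x) ≈ -50.53°.

≈ 51°N, 51°W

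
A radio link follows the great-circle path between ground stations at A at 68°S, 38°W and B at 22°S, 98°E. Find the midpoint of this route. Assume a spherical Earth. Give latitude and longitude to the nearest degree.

From cos δ = sin φ₁ sin φ₂ + cos φ₁ cos φ₂ cos Δλ, the central angle is δ ≈ 1.473 rad (84.4°).
Interpolate at f = 1/2 with slerp weights a = sin((1−f)δ)/sin δ ≈ 0.675, b = sin(fδ)/sin δ ≈ 0.675.
p = a·p₁ + b·p₂ ≈ (0.112, 0.464, -0.879); φ = arcsin(p_z) ≈ -61.48°, λ = atan2(p_y, p_x) ≈ 76.41°.

≈ 61°S, 76°E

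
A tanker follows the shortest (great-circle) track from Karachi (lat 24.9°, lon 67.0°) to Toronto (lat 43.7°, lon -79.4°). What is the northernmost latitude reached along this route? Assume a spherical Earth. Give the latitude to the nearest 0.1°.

The great circle lies in the plane with unit normal n̂ = (p₁ × p₂)/|p₁ × p₂|.
Here n̂_z ≈ -0.375; the vertex latitude is φ_max = arccos|n̂_z| ≈ 68.0°.
Check via Clairaut: cos φ_max = |cos φ₁| · sin C = cos(24.9°)·sin(24.4°) ≈ 0.375, again giving ≈ 68.0°.

≈ 68.0°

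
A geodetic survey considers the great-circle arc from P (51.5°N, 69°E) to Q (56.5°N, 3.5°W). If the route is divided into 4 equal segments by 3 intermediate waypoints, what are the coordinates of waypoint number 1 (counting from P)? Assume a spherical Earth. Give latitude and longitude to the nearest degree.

≈ (57°N, 54°E)

Convert each endpoint to a unit vector on the sphere (x = cos φ cos λ, y = cos φ sin λ, z = sin φ).
The central angle between the endpoints is δ = arccos(p₁·p₂) ≈ 0.714 rad (40.9°).
Interpolate at f = 1/4 with slerp weights a = sin((1−f)δ)/sin δ ≈ 0.779, b = sin(fδ)/sin δ ≈ 0.271.
p = a·p₁ + b·p₂ ≈ (0.323, 0.444, 0.836); φ = arcsin(p_z) ≈ 56.71°, λ = atan2(p_y, p_x) ≈ 53.93°.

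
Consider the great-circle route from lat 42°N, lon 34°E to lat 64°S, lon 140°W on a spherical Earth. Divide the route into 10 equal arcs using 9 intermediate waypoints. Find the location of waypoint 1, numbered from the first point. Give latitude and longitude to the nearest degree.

Convert each endpoint to a unit vector on the sphere (x = cos φ cos λ, y = cos φ sin λ, z = sin φ).
The central angle between the endpoints is δ = arccos(p₁·p₂) ≈ 2.753 rad (157.7°).
Interpolate at f = 1/10 with slerp weights a = sin((1−f)δ)/sin δ ≈ 1.626, b = sin(fδ)/sin δ ≈ 0.717.
p = a·p₁ + b·p₂ ≈ (0.761, 0.474, 0.443); φ = arcsin(p_z) ≈ 26.32°, λ = atan2(p_y, p_x) ≈ 31.90°.

≈ lat 26°N, lon 32°E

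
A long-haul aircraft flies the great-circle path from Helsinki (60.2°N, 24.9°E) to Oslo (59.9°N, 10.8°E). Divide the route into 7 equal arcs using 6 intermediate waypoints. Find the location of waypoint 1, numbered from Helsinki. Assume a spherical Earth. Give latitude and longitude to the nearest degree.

≈ 60°N, 23°E

Write both endpoints as unit vectors p₁, p₂ with components (cos φ cos λ, cos φ sin λ, sin φ).
The central angle between the endpoints is δ = arccos(p₁·p₂) ≈ 0.123 rad (7.0°).
Interpolate at f = 1/7 with slerp weights a = sin((1−f)δ)/sin δ ≈ 0.858, b = sin(fδ)/sin δ ≈ 0.143.
p = a·p₁ + b·p₂ ≈ (0.457, 0.193, 0.868); φ = arcsin(p_z) ≈ 60.25°, λ = atan2(p_y, p_x) ≈ 22.88°.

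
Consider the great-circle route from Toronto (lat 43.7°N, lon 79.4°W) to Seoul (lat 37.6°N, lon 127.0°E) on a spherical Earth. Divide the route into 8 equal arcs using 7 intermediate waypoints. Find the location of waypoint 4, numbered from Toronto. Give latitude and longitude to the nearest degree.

≈ lat 75°N, lon 167°W

The haversine formula gives a central angle δ ≈ 1.662 rad (95.3°) between the endpoints.
Interpolate at f = 4/8 with slerp weights a = sin((1−f)δ)/sin δ ≈ 0.742, b = sin(fδ)/sin δ ≈ 0.742.
p = a·p₁ + b·p₂ ≈ (-0.255, -0.058, 0.965); φ = arcsin(p_z) ≈ 74.84°, λ = atan2(p_y, p_x) ≈ -167.24°.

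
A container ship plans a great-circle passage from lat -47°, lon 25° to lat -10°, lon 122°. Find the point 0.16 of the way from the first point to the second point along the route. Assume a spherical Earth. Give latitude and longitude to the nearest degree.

≈ lat -48°, lon 46°

Convert each endpoint to a unit vector on the sphere (x = cos φ cos λ, y = cos φ sin λ, z = sin φ).
The central angle between the endpoints is δ = arccos(p₁·p₂) ≈ 1.526 rad (87.4°).
Interpolate at f = 0.16 with slerp weights a = sin((1−f)δ)/sin δ ≈ 0.959, b = sin(fδ)/sin δ ≈ 0.242.
p = a·p₁ + b·p₂ ≈ (0.467, 0.479, -0.744); φ = arcsin(p_z) ≈ -48.05°, λ = atan2(p_y, p_x) ≈ 45.72°.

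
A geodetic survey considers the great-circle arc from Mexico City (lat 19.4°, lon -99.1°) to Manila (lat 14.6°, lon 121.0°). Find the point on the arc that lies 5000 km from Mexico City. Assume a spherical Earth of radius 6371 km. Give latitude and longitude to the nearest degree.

≈ lat 40°, lon -146°

From cos δ = sin φ₁ sin φ₂ + cos φ₁ cos φ₂ cos Δλ, the central angle is δ ≈ 2.233 rad (127.9°). The total great-circle distance is δ·R ≈ 2.233 × 6371 ≈ 14223 km, so the target fraction is f = 5000/14223 ≈ 0.352.
Interpolate at f ≈ 0.352 with slerp weights a = sin((1−f)δ)/sin δ ≈ 1.258, b = sin(fδ)/sin δ ≈ 0.896.
p = a·p₁ + b·p₂ ≈ (-0.634, -0.429, 0.644); φ = arcsin(p_z) ≈ 40.06°, λ = atan2(p_y, p_x) ≈ -145.95°.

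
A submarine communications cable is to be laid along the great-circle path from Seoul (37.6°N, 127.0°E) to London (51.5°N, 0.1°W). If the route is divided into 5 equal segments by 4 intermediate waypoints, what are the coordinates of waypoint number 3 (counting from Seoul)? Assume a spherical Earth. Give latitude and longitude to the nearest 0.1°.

From cos δ = sin φ₁ sin φ₂ + cos φ₁ cos φ₂ cos Δλ, the central angle is δ ≈ 1.390 rad (79.6°).
Interpolate at f = 3/5 with slerp weights a = sin((1−f)δ)/sin δ ≈ 0.536, b = sin(fδ)/sin δ ≈ 0.753.
p = a·p₁ + b·p₂ ≈ (0.213, 0.339, 0.917); φ = arcsin(p_z) ≈ 66.42°, λ = atan2(p_y, p_x) ≈ 57.85°.

≈ 66.4°N, 57.8°E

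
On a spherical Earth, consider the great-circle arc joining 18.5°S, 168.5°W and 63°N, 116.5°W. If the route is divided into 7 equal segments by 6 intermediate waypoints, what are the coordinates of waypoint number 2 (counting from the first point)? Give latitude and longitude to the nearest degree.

Convert each endpoint to a unit vector on the sphere (x = cos φ cos λ, y = cos φ sin λ, z = sin φ).
The central angle between the endpoints is δ = arccos(p₁·p₂) ≈ 1.588 rad (91.0°).
Interpolate at f = 2/7 with slerp weights a = sin((1−f)δ)/sin δ ≈ 0.907, b = sin(fδ)/sin δ ≈ 0.438.
p = a·p₁ + b·p₂ ≈ (-0.931, -0.350, 0.103); φ = arcsin(p_z) ≈ 5.92°, λ = atan2(p_y, p_x) ≈ -159.43°.

≈ 6°N, 159°W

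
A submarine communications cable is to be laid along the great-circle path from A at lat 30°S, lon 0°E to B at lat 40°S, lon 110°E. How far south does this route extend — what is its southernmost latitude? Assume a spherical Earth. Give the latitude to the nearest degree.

The great circle lies in the plane with unit normal n̂ = (p₁ × p₂)/|p₁ × p₂|.
Here n̂_z ≈ +0.626; the vertex latitude is φ_max = arccos|n̂_z| ≈ 51.2°.
Check via Clairaut: cos φ_max = |cos φ₁| · sin C = cos(30.0°)·sin(133.7°) ≈ 0.626, again giving ≈ 51.2°.

≈ 51°S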